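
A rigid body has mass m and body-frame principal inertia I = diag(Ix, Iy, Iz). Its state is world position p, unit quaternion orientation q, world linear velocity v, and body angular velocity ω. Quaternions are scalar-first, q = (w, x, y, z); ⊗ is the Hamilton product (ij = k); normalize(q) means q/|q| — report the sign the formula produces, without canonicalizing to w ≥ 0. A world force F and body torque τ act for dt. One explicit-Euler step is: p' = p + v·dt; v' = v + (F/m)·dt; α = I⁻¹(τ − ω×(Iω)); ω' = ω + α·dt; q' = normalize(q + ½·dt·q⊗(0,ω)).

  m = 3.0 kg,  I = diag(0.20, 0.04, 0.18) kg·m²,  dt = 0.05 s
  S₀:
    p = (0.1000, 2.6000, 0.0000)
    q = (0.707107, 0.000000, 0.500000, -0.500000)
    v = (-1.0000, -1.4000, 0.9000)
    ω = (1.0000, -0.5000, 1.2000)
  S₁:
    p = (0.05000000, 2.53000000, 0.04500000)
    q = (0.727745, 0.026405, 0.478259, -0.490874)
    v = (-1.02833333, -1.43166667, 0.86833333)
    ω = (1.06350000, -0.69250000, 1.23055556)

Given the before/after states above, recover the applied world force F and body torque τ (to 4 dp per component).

Δω = ω₁−ω₀ = (0.06350000, -0.19250000, 0.03055556)
ω₀×(Iω₀) = (-0.0840, 0.0240, 0.0800)
applied torque τ = (0.1700, -0.1300, 0.1900)
v₁ − v₀ = (-0.02833333, -0.03166667, -0.03166667)
F = m·Δv/dt = (-1.7000, -1.9000, -1.9000)

F = (-1.7000, -1.9000, -1.9000)
τ = (0.1700, -0.1300, 0.1900)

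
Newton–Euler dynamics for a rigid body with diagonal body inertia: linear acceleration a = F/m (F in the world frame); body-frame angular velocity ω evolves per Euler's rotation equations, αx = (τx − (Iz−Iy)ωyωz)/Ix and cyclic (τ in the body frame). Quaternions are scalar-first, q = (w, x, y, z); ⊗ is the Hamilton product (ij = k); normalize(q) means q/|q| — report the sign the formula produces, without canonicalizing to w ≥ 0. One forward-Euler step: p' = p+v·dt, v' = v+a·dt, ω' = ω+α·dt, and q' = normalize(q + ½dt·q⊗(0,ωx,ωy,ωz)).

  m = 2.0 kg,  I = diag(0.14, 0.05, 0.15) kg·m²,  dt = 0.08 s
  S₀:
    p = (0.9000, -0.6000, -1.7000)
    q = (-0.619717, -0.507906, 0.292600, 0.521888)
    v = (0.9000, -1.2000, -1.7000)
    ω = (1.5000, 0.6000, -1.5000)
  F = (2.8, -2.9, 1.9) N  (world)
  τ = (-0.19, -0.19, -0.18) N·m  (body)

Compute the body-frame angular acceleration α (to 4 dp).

α = (-0.7143, -4.2500, -0.6600)

ω×(Iω) gyroscopic = (-0.0900, 0.0225, -0.0810)
α = I⁻¹(τ − ω×Iω) = (-0.7143, -4.2500, -0.6600)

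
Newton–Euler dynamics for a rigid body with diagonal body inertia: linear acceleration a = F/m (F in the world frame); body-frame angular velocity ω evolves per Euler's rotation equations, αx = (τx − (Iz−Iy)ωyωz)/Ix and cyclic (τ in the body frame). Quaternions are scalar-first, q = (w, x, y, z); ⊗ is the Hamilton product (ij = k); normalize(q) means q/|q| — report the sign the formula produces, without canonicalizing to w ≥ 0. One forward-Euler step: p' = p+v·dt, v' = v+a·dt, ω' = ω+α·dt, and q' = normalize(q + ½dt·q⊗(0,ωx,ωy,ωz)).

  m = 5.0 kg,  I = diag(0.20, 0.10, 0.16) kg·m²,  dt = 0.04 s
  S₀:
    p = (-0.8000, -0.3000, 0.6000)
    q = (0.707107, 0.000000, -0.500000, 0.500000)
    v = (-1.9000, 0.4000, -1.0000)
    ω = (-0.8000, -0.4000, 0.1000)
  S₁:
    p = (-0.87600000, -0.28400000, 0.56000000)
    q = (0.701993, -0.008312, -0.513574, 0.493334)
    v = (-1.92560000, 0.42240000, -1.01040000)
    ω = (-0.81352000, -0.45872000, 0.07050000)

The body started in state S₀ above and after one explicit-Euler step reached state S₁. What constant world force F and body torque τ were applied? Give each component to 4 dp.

ω₁ − ω₀ = (-0.01352000, -0.05872000, -0.02950000)
precession coupling = (-0.0024, -0.0032, -0.0320)
τ = I·(Δω/dt) + ω₀×(Iω₀) = (-0.0700, -0.1500, -0.1500)
Δv = v₁−v₀ = (-0.02560000, 0.02240000, -0.01040000)
m·(v₁−v₀)/dt = (-3.2000, 2.8000, -1.3000)

F = (-3.2000, 2.8000, -1.3000)
τ = (-0.0700, -0.1500, -0.1500)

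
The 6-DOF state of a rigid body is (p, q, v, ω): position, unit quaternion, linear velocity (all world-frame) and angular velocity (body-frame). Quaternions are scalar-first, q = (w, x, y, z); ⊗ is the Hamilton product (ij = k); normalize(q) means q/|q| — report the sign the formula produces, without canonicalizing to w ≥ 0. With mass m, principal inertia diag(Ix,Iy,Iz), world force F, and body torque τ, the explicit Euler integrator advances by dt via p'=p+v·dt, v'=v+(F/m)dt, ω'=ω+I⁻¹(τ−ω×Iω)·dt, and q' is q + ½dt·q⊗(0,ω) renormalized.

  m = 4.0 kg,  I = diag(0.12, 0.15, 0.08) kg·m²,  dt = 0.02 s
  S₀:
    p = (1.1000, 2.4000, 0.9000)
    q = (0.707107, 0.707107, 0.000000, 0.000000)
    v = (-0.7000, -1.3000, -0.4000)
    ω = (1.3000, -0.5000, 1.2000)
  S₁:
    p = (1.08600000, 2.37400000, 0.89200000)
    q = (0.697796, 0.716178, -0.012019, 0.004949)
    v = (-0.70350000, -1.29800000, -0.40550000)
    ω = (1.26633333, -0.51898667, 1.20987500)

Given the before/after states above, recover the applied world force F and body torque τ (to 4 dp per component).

F = (-0.7000, 0.4000, -1.1000)
τ = (-0.1600, -0.0800, 0.0200)

Δω = ω₁−ω₀ = (-0.03366667, -0.01898667, 0.00987500)
precession coupling = (0.0420, 0.0624, -0.0195)
τ = I·(Δω/dt) + ω₀×(Iω₀) = (-0.1600, -0.0800, 0.0200)
v₁ − v₀ = (-0.00350000, 0.00200000, -0.00550000)
applied force F = (-0.7000, 0.4000, -1.1000)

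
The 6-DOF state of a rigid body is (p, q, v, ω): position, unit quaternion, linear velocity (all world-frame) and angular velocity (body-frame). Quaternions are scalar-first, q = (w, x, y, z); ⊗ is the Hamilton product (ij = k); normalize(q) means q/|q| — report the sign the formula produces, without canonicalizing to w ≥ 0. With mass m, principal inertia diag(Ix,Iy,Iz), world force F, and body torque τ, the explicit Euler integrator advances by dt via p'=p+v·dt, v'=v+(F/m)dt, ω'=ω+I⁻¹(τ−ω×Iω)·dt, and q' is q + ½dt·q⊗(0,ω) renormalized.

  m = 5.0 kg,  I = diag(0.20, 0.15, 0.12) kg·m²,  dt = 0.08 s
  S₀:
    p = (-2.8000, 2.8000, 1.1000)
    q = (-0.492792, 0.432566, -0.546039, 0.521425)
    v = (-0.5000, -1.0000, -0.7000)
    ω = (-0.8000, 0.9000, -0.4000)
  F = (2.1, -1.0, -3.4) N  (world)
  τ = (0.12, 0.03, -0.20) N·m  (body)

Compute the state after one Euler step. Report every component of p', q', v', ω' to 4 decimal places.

gyro term ω×Iω = (0.0108, 0.0256, 0.0360)
α = I⁻¹(τ − ω×Iω) = (0.5460, 0.0293, -1.9667)
ω + α·dt = (-0.7563, 0.9023, -0.5573)
Hamilton product q⊗(0,ω) = (1.0460579, 0.1433667, -0.6876264, 0.1495950)
q' = normalize(q + ½dt·q⊗(0,ω)) = (-0.4504, 0.4377, -0.5728, 0.5267)
p' = p + v·dt = (-2.8400, 2.7200, 1.0440)
v + (F/m)dt = (-0.4664, -1.0160, -0.7544)

p' = (-2.8400, 2.7200, 1.0440)
q' = (-0.4504, 0.4377, -0.5728, 0.5267)
v' = (-0.4664, -1.0160, -0.7544)
ω' = (-0.7563, 0.9023, -0.5573)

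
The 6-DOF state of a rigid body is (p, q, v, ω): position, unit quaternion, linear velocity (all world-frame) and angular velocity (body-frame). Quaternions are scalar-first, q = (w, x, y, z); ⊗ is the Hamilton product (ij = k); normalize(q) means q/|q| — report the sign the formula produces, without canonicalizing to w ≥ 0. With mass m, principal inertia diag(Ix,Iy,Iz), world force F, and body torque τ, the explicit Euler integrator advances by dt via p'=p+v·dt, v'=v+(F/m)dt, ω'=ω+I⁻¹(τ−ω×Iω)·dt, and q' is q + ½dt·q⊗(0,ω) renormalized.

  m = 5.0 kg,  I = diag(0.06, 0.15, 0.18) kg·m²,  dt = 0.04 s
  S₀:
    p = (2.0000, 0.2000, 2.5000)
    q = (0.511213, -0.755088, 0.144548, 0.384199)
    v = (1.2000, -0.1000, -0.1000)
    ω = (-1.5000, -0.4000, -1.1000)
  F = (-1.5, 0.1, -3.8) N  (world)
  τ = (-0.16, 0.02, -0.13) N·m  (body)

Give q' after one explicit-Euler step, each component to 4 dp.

q⊗(0,ω) = (-0.6521939, -0.7721427, -1.6113805, -0.0434771)
q + ½dt·q⊗(0,ω), renormalized = (0.4978, -0.7700, 0.1122, 0.3831)

q' = (0.4978, -0.7700, 0.1122, 0.3831)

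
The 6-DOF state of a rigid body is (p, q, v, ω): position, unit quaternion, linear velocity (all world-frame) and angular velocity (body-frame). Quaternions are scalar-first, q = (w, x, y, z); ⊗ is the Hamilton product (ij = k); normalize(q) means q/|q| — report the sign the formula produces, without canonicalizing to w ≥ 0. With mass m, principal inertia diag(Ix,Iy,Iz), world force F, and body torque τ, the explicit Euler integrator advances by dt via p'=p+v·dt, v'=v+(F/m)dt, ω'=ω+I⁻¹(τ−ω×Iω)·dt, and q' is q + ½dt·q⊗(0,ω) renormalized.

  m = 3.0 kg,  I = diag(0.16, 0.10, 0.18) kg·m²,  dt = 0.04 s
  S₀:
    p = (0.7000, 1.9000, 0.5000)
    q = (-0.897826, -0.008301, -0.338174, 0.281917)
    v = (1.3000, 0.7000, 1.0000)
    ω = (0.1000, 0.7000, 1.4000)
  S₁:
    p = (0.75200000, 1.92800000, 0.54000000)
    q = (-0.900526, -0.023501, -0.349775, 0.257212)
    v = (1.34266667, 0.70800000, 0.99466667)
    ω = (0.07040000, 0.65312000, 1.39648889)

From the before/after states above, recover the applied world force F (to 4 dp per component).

F = (3.2000, 0.6000, -0.4000)

v₁ − v₀ = (0.04266667, 0.00800000, -0.00533333)
F = m·Δv/dt = (3.2000, 0.6000, -0.4000)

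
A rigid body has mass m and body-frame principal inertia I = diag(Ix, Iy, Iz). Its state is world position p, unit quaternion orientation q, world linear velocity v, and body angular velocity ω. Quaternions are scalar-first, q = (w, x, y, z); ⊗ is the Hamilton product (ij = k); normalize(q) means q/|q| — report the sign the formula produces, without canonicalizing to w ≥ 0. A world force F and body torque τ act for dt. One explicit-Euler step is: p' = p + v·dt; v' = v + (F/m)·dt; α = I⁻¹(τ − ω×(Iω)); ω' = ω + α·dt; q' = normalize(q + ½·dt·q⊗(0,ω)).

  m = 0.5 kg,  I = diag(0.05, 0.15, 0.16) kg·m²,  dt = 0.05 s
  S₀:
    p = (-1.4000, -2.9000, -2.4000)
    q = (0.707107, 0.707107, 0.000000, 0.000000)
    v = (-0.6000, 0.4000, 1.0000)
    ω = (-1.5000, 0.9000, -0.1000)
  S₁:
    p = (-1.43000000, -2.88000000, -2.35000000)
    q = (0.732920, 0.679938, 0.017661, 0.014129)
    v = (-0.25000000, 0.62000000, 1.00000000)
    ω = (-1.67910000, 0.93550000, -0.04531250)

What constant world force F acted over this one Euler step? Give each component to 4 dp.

Δv = v₁−v₀ = (0.35000000, 0.22000000, 0.00000000)
F = m·Δv/dt = (3.5000, 2.2000, 0.0000)

F = (3.5000, 2.2000, 0.0000)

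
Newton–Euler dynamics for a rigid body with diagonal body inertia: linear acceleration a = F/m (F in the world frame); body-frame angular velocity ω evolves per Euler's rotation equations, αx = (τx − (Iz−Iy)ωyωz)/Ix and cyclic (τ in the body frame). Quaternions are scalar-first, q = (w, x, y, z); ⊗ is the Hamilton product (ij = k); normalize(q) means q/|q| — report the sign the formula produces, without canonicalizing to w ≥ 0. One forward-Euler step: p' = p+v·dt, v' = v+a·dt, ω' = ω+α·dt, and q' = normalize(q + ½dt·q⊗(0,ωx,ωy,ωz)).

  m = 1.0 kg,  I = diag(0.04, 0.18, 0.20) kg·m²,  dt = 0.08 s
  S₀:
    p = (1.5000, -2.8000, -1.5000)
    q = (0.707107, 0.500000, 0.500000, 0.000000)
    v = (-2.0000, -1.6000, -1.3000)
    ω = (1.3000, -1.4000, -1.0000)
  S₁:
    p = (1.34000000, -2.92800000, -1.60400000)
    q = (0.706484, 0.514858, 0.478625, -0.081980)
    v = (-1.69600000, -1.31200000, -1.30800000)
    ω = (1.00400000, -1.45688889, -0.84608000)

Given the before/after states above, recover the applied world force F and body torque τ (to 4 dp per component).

Δv = v₁−v₀ = (0.30400000, 0.28800000, -0.00800000)
F = m·Δv/dt = (3.8000, 3.6000, -0.1000)
rate change Δω = (-0.29600000, -0.05688889, 0.15392000)
precession coupling = (0.0280, 0.2080, -0.2548)
I·α + gyro = (-0.1200, 0.0800, 0.1300)

F = (3.8000, 3.6000, -0.1000)
τ = (-0.1200, 0.0800, 0.1300)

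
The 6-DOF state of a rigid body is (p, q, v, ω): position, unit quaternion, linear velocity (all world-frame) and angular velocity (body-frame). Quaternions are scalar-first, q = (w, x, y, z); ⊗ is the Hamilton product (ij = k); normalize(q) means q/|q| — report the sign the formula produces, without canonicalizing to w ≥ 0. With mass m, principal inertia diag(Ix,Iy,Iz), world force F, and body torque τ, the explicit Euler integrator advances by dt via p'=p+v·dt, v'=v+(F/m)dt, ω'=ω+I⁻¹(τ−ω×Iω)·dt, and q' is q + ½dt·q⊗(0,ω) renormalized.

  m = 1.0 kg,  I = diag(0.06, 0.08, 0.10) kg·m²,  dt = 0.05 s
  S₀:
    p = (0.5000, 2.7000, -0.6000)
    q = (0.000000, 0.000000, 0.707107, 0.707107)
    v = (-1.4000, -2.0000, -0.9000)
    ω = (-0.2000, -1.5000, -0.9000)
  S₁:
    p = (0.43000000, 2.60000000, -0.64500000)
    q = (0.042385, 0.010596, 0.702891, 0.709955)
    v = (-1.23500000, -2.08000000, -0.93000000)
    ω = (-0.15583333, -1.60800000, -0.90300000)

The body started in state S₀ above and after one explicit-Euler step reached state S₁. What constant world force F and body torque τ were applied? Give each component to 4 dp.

v₁ − v₀ = (0.16500000, -0.08000000, -0.03000000)
m·(v₁−v₀)/dt = (3.3000, -1.6000, -0.6000)
rate change Δω = (0.04416667, -0.10800000, -0.00300000)
precession coupling = (0.0270, -0.0072, 0.0060)
I·α + gyro = (0.0800, -0.1800, 0.0000)

F = (3.3000, -1.6000, -0.6000)
τ = (0.0800, -0.1800, 0.0000)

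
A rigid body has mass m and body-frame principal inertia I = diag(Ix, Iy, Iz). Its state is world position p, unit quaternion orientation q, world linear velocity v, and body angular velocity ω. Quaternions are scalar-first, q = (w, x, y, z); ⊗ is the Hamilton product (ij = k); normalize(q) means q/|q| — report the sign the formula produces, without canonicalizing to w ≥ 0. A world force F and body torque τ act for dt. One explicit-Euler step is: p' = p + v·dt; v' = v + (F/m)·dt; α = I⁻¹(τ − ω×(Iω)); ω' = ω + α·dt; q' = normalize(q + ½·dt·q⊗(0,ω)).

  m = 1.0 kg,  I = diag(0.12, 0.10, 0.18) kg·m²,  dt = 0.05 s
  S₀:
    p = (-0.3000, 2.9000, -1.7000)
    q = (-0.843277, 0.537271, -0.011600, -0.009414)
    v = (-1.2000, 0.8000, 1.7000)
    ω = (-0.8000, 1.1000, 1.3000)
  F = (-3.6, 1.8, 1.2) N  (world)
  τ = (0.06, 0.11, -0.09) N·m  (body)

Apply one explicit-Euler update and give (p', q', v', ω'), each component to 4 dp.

p' = (-0.3600, 2.9400, -1.6150)
q' = (-0.8310, 0.5534, -0.0520, -0.0223)
v' = (-1.3800, 0.8900, 1.7600)
ω' = (-0.8227, 1.1238, 1.2701)

a = (-3.6000, 1.8000, 1.2000)
new position p' = (-0.3600, 2.9400, -1.6150)
v' = v + a·dt = (-1.3800, 0.8900, 1.7600)
ω×(Iω) gyroscopic = (0.1144, 0.0624, 0.0176)
angular accel α = (-0.4533, 0.4760, -0.5978)
new body rate ω' = (-0.8227, 1.1238, 1.2701)
2q̇ = q⊗(0,ω) = (0.4548150, 0.6698970, -1.6185258, -0.5145420)
updated quaternion q' = (-0.8310, 0.5534, -0.0520, -0.0223)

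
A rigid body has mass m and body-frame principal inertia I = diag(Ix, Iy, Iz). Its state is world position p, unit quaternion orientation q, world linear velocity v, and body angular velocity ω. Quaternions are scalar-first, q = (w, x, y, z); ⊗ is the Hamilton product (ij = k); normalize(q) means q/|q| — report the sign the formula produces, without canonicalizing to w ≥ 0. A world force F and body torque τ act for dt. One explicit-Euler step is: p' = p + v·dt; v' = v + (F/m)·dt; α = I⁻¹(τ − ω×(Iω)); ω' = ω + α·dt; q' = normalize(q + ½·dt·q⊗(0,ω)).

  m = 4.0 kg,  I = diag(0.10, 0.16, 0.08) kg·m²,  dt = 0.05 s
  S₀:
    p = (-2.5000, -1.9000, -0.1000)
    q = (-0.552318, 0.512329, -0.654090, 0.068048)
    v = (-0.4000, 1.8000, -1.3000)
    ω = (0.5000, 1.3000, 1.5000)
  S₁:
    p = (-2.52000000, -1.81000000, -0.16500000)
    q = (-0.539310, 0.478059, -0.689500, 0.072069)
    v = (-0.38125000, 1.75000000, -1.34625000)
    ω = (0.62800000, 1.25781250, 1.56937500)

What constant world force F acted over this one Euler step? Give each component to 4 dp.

velocity change Δv = (0.01875000, -0.05000000, -0.04625000)
m·(v₁−v₀)/dt = (1.5000, -4.0000, -3.7000)

F = (1.5000, -4.0000, -3.7000)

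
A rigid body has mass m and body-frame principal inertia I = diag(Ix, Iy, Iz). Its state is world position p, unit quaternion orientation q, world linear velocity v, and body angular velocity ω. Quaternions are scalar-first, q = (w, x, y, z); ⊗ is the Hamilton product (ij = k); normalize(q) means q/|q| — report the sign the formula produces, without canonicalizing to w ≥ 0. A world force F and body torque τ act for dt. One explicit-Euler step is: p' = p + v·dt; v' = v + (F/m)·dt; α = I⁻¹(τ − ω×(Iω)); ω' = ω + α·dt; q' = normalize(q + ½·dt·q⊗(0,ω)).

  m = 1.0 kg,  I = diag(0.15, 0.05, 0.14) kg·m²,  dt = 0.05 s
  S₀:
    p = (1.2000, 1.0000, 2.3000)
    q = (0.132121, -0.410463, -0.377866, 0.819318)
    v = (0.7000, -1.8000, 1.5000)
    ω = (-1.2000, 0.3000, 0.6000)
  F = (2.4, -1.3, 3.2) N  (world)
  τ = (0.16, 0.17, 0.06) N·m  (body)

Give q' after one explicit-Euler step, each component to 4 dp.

q' = (0.1103, -0.4260, -0.3951, 0.8064)

Hamilton product q⊗(0,ω) = (-0.8707866, -0.6310602, -0.6972675, -0.4973055)
q' = normalize(q + ½dt·q⊗(0,ω)) = (0.1103, -0.4260, -0.3951, 0.8064)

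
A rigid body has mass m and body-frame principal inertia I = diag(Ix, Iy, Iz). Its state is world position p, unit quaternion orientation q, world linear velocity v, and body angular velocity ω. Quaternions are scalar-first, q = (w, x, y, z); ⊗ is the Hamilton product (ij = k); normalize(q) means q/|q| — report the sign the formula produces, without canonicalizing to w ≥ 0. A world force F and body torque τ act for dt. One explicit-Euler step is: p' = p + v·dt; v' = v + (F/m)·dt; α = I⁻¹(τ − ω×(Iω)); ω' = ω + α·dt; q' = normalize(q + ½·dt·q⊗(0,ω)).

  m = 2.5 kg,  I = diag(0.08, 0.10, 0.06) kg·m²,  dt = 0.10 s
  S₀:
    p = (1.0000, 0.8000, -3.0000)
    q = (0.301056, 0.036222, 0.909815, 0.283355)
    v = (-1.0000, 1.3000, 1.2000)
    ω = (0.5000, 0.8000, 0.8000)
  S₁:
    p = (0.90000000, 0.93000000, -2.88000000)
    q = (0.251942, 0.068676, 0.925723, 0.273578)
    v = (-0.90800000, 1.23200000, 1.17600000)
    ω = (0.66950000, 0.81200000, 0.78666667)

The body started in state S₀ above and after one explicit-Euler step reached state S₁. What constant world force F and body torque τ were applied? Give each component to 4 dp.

F = (2.3000, -1.7000, -0.6000)
τ = (0.1100, 0.0200, 0.0000)

rate change Δω = (0.16950000, 0.01200000, -0.01333333)
precession coupling = (-0.0256, 0.0080, 0.0080)
applied torque τ = (0.1100, 0.0200, 0.0000)
velocity change Δv = (0.09200000, -0.06800000, -0.02400000)
F = m·Δv/dt = (2.3000, -1.7000, -0.6000)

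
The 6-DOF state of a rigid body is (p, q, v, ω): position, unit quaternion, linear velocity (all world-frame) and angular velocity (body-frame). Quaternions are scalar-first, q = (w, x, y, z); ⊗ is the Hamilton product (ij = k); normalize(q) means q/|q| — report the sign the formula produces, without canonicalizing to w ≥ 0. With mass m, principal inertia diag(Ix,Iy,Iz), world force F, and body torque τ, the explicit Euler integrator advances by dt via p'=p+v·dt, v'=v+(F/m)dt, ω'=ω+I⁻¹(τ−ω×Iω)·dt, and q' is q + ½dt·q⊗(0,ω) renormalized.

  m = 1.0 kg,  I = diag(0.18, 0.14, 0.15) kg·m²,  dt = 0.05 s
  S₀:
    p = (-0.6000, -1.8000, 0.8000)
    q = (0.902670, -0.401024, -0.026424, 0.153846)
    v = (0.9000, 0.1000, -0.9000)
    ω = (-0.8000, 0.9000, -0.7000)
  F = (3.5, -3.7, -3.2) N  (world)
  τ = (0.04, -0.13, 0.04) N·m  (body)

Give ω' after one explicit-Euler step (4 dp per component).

gyro term ω×Iω = (-0.0063, 0.0168, 0.0288)
(τ − ω×Iω)/I = (0.2572, -1.0486, 0.0747)
ω' = ω + α·dt = (-0.7871, 0.8476, -0.6963)

ω' = (-0.7871, 0.8476, -0.6963)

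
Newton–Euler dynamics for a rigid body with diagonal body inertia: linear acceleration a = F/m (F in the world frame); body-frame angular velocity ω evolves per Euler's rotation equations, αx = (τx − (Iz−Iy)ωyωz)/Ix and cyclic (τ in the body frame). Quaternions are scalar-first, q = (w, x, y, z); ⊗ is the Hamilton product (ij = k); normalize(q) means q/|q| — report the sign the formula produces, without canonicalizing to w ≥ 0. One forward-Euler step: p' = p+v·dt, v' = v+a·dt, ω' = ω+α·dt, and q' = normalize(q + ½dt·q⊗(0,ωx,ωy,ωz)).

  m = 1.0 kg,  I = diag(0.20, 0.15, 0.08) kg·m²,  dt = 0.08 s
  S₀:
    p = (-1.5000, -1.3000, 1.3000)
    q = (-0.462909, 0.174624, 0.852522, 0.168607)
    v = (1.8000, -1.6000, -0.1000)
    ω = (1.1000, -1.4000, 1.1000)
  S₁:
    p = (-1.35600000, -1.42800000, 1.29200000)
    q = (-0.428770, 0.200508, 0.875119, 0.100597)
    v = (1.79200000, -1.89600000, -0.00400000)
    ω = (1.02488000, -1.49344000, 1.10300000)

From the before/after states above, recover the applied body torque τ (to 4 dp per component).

Δω = ω₁−ω₀ = (-0.07512000, -0.09344000, 0.00300000)
gyro term ω₀×Iω₀ = (0.1078, 0.1452, 0.0770)
applied torque τ = (-0.0800, -0.0300, 0.0800)

τ = (-0.0800, -0.0300, 0.0800)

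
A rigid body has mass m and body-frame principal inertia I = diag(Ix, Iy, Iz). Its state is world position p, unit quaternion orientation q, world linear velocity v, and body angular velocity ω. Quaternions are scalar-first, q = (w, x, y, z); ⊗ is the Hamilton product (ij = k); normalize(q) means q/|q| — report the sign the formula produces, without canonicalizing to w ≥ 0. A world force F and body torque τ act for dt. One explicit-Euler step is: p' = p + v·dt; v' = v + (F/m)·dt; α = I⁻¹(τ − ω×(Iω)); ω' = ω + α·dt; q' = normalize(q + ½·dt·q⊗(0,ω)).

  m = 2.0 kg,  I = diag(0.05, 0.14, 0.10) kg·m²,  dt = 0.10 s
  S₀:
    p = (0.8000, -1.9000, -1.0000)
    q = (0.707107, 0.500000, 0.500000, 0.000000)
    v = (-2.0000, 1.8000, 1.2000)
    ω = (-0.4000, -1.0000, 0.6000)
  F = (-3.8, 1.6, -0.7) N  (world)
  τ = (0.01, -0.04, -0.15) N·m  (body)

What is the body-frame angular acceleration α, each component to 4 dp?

α = (-0.2800, -0.3714, -1.8600)

precession coupling ω×(Iω) = (0.0240, 0.0120, 0.0360)
angular accel α = (-0.2800, -0.3714, -1.8600)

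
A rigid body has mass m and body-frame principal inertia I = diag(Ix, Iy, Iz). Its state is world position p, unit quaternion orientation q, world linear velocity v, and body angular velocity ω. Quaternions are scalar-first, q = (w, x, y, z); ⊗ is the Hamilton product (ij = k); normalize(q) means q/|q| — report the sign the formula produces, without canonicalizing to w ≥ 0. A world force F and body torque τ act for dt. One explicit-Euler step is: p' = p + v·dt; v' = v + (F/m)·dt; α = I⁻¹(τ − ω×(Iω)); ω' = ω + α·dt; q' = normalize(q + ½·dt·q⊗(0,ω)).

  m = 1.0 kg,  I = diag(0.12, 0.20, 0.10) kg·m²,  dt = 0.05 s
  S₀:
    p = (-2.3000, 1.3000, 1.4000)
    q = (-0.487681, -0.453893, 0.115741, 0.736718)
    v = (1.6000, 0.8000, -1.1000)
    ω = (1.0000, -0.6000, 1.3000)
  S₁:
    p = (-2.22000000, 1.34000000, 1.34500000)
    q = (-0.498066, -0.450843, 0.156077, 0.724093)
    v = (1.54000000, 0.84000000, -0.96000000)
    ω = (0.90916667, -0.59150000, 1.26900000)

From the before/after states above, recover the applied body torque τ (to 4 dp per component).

τ = (-0.1400, 0.0600, -0.1100)

ω₁ − ω₀ = (-0.09083333, 0.00850000, -0.03100000)
I·α + gyro = (-0.1400, 0.0600, -0.1100)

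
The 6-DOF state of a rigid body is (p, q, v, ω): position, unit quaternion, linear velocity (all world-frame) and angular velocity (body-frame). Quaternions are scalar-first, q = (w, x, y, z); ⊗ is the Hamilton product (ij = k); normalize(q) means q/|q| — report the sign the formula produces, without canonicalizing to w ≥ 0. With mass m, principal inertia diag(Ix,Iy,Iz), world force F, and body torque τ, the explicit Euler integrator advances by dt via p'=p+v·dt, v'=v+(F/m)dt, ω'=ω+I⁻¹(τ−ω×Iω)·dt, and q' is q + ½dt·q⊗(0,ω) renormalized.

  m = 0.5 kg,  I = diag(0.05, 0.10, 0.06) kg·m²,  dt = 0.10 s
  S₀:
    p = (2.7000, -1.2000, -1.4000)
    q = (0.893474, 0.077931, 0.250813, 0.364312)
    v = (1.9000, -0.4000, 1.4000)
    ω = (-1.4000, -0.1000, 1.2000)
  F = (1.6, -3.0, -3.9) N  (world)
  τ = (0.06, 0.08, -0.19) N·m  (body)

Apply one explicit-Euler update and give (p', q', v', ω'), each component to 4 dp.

a = F/m = (3.2000, -6.0000, -7.8000)
p + v·dt = (2.8900, -1.2400, -1.2600)
v + (F/m)dt = (2.2200, -1.0000, 0.6200)
precession coupling ω×(Iω) = (0.0048, 0.0168, 0.0070)
angular accel α = (1.1040, 0.6320, -3.2833)
new body rate ω' = (-1.2896, -0.0368, 0.8717)
Hamilton product q⊗(0,ω) = (-0.3029897, -0.9134568, -0.6929014, 1.4155139)
updated quaternion q' = (0.8746, 0.0321, 0.2153, 0.4332)

p' = (2.8900, -1.2400, -1.2600)
q' = (0.8746, 0.0321, 0.2153, 0.4332)
v' = (2.2200, -1.0000, 0.6200)
ω' = (-1.2896, -0.0368, 0.8717)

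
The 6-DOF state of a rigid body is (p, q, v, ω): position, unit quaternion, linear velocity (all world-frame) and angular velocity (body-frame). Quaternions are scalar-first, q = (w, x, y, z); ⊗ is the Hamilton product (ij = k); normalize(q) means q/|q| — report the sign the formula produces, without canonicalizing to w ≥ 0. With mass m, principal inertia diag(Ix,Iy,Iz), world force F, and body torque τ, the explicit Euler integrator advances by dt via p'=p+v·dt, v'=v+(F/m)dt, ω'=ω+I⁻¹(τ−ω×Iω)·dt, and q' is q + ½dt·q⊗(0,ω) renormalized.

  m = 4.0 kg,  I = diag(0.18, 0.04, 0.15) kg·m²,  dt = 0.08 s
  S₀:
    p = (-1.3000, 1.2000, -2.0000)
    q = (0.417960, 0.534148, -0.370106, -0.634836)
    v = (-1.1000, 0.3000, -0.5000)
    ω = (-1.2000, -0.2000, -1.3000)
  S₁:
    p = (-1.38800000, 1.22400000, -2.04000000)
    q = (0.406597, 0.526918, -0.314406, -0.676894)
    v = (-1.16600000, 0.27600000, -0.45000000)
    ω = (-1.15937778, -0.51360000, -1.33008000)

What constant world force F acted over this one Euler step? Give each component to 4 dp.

F = (-3.3000, -1.2000, 2.5000)

velocity change Δv = (-0.06600000, -0.02400000, 0.05000000)
m·(v₁−v₀)/dt = (-3.3000, -1.2000, 2.5000)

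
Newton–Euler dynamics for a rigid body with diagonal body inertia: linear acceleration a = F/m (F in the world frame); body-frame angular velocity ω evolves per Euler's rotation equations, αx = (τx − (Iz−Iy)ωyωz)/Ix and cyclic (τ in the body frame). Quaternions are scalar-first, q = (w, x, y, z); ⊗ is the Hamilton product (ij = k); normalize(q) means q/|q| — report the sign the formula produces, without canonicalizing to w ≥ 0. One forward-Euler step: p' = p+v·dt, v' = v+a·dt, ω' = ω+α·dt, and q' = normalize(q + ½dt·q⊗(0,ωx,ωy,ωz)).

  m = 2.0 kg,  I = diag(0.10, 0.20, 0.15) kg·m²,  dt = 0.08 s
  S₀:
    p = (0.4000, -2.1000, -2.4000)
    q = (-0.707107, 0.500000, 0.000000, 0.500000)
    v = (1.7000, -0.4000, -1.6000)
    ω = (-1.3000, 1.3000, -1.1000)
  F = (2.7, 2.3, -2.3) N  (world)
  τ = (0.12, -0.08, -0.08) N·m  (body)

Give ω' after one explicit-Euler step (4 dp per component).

ω' = (-1.2612, 1.2966, -1.0525)

ω×(Iω) gyroscopic = (0.0715, -0.0715, -0.1690)
α = I⁻¹(τ − ω×Iω) = (0.4850, -0.0425, 0.5933)
ω + α·dt = (-1.2612, 1.2966, -1.0525)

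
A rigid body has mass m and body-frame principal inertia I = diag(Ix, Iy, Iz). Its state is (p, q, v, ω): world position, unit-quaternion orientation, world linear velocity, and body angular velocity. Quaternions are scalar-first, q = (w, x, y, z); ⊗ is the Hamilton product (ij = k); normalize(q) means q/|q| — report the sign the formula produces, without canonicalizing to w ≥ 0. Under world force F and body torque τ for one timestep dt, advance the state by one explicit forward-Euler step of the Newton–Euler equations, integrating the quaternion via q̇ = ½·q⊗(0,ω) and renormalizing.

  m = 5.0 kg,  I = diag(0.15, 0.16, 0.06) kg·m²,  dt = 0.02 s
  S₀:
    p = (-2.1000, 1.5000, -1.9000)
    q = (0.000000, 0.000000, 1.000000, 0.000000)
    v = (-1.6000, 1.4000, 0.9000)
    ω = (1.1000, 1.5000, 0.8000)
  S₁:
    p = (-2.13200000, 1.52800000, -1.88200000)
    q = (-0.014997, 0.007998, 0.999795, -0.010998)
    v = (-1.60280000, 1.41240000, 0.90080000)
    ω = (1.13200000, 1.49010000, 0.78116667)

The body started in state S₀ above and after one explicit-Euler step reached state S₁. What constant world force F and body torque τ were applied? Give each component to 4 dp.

F = (-0.7000, 3.1000, 0.2000)
τ = (0.1200, 0.0000, -0.0400)

Δv = v₁−v₀ = (-0.00280000, 0.01240000, 0.00080000)
F = m·Δv/dt = (-0.7000, 3.1000, 0.2000)
rate change Δω = (0.03200000, -0.00990000, -0.01883333)
ω₀×(Iω₀) = (-0.1200, 0.0792, 0.0165)
applied torque τ = (0.1200, 0.0000, -0.0400)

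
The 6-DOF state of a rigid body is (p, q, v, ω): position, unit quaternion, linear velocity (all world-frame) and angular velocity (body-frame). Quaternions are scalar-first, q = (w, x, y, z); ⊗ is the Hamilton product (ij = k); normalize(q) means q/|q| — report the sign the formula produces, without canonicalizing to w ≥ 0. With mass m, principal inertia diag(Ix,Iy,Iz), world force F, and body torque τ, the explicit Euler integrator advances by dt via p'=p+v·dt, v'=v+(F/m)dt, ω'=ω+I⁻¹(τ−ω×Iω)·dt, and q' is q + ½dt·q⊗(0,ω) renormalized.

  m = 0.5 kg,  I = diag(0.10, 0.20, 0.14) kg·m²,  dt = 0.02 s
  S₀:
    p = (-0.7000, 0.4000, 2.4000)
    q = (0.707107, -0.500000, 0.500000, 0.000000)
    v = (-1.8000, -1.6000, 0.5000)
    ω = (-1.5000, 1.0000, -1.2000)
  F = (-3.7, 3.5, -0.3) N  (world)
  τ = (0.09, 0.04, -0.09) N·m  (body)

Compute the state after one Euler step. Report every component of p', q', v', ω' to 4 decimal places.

p' = (-0.7360, 0.3680, 2.4100)
q' = (0.6944, -0.5165, 0.5010, -0.0060)
v' = (-1.9480, -1.4600, 0.4880)
ω' = (-1.4964, 1.0112, -1.1914)

gyro term ω×Iω = (0.0720, -0.0720, -0.1500)
angular accel α = (0.1800, 0.5600, 0.4286)
new body rate ω' = (-1.4964, 1.0112, -1.1914)
q⊗(0,ω) = (-1.2500000, -1.6606605, 0.1071070, -0.5985284)
updated quaternion q' = (0.6944, -0.5165, 0.5010, -0.0060)
p' = p + v·dt = (-0.7360, 0.3680, 2.4100)
v' = v + a·dt = (-1.9480, -1.4600, 0.4880)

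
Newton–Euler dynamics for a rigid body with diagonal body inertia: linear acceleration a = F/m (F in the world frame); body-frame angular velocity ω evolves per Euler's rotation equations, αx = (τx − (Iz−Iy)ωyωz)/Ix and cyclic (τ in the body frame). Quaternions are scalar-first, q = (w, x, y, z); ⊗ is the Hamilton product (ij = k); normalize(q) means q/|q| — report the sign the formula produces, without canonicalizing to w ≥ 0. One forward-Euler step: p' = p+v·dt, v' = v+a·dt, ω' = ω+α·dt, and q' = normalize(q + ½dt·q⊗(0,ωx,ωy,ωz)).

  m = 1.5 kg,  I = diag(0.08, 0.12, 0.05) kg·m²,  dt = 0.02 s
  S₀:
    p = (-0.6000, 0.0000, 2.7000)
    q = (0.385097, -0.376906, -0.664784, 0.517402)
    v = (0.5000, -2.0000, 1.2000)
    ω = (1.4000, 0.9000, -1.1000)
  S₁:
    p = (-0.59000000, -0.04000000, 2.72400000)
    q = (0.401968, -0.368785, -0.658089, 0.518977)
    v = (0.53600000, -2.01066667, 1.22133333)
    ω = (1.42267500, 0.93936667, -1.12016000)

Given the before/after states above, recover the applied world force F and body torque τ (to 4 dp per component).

v₁ − v₀ = (0.03600000, -0.01066667, 0.02133333)
applied force F = (2.7000, -0.8000, 1.6000)
ω₁ − ω₀ = (0.02267500, 0.03936667, -0.02016000)
precession coupling = (0.0693, -0.0462, 0.0504)
τ = I·(Δω/dt) + ω₀×(Iω₀) = (0.1600, 0.1900, 0.0000)

F = (2.7000, -0.8000, 1.6000)
τ = (0.1600, 0.1900, 0.0000)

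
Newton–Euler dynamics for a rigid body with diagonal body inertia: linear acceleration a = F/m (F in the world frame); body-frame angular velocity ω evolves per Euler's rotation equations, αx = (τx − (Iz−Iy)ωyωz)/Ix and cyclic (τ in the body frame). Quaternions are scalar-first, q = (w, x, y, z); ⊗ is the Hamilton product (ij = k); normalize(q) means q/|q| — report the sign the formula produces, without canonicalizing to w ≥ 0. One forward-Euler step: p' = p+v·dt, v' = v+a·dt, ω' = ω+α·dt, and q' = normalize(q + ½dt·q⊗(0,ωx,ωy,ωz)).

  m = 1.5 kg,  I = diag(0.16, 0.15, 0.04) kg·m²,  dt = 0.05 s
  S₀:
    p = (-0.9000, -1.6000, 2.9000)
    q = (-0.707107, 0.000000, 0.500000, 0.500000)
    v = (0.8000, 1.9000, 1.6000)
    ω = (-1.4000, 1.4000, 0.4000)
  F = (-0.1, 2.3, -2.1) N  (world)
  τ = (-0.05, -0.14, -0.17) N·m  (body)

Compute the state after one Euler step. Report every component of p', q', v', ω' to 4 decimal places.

p' = (-0.8600, -1.5050, 2.9800)
q' = (-0.7287, 0.0122, 0.4572, 0.5098)
v' = (0.7967, 1.9767, 1.5300)
ω' = (-1.3964, 1.3757, 0.1630)

a = F/m = (-0.0667, 1.5333, -1.4000)
p' = p + v·dt = (-0.8600, -1.5050, 2.9800)
v + (F/m)dt = (0.7967, 1.9767, 1.5300)
ω×(Iω) gyroscopic = (-0.0616, -0.0672, 0.0196)
(τ − ω×Iω)/I = (0.0725, -0.4853, -4.7400)
ω' = ω + α·dt = (-1.3964, 1.3757, 0.1630)
2q̇ = q⊗(0,ω) = (-0.9000000, 0.4899498, -1.6899498, 0.4171572)
q + ½dt·q⊗(0,ω), renormalized = (-0.7287, 0.0122, 0.4572, 0.5098)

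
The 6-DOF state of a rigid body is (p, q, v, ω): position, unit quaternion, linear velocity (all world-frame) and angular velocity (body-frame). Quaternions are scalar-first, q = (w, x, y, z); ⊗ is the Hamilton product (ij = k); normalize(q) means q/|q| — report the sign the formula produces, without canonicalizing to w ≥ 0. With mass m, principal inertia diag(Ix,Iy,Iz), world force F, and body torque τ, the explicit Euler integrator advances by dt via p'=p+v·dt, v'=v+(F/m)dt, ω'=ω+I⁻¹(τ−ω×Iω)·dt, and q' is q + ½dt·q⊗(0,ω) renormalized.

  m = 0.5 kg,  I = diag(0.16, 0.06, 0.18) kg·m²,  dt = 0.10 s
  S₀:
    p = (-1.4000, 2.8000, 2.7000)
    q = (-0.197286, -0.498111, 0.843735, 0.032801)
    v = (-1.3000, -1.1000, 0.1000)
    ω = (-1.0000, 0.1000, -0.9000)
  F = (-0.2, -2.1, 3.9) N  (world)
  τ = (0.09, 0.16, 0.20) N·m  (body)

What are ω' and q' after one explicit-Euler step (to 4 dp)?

α = I⁻¹(τ − ω×Iω) = (0.6300, 2.9667, 1.0556)
ω + α·dt = (-0.9370, 0.3967, -0.7944)
q⊗(0,ω) = (-0.5529636, -0.5653556, -0.5008295, 0.9714813)
q' = normalize(q + ½dt·q⊗(0,ω)) = (-0.2244, -0.5252, 0.8168, 0.0812)

ω' = (-0.9370, 0.3967, -0.7944)
q' = (-0.2244, -0.5252, 0.8168, 0.0812)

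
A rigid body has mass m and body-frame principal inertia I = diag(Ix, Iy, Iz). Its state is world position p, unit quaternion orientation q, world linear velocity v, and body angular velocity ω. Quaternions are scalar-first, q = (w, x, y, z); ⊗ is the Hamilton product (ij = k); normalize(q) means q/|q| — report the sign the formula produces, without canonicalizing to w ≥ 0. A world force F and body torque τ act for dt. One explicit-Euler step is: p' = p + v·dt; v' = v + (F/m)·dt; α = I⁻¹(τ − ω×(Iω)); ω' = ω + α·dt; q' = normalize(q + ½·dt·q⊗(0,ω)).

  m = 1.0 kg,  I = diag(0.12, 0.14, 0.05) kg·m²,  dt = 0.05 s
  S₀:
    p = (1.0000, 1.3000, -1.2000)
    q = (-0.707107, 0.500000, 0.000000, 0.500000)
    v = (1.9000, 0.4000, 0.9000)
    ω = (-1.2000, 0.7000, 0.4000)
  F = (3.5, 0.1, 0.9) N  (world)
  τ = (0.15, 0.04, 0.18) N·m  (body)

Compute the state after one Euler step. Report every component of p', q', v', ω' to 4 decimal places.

p' = (1.0950, 1.3200, -1.1550)
q' = (-0.6967, 0.5121, -0.0324, 0.5014)
v' = (2.0750, 0.4050, 0.9450)
ω' = (-1.1270, 0.7263, 0.5968)

p + v·dt = (1.0950, 1.3200, -1.1550)
v + (F/m)dt = (2.0750, 0.4050, 0.9450)
precession coupling ω×(Iω) = (-0.0252, -0.0336, -0.0168)
α = I⁻¹(τ − ω×Iω) = (1.4600, 0.5257, 3.9360)
ω' = ω + α·dt = (-1.1270, 0.7263, 0.5968)
2q̇ = q⊗(0,ω) = (0.4000000, 0.4985284, -1.2949749, 0.0671572)
updated quaternion q' = (-0.6967, 0.5121, -0.0324, 0.5014)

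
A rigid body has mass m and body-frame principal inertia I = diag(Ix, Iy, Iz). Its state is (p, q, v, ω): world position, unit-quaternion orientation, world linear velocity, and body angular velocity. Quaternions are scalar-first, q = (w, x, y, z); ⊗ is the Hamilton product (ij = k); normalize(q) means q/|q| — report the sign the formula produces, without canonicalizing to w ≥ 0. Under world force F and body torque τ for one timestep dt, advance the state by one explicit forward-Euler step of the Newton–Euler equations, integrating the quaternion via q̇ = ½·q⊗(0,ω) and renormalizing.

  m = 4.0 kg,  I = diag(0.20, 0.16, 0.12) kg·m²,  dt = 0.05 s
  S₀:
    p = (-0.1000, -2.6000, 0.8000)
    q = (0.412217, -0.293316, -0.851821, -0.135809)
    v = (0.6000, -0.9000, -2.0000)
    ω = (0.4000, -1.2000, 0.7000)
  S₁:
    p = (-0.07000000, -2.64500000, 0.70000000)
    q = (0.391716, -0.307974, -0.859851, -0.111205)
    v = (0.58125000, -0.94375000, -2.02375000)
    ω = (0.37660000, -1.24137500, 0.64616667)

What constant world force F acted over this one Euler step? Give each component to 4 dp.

Δv = v₁−v₀ = (-0.01875000, -0.04375000, -0.02375000)
m·(v₁−v₀)/dt = (-1.5000, -3.5000, -1.9000)

F = (-1.5000, -3.5000, -1.9000)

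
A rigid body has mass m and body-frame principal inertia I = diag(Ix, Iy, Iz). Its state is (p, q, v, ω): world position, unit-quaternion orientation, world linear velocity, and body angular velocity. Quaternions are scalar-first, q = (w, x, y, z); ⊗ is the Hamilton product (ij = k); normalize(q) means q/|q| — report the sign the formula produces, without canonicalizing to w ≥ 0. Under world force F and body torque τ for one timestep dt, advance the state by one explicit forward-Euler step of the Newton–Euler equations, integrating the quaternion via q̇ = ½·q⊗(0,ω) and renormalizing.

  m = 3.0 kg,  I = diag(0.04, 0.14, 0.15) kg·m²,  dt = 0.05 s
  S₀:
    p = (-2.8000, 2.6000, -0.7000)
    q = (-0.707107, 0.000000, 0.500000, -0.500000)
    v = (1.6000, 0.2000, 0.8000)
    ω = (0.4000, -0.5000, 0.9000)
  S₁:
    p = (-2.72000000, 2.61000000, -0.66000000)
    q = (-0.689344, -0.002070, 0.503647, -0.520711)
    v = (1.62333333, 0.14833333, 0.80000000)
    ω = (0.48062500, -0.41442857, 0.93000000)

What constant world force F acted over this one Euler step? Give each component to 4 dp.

F = (1.4000, -3.1000, 0.0000)

velocity change Δv = (0.02333333, -0.05166667, 0.00000000)
m·(v₁−v₀)/dt = (1.4000, -3.1000, 0.0000)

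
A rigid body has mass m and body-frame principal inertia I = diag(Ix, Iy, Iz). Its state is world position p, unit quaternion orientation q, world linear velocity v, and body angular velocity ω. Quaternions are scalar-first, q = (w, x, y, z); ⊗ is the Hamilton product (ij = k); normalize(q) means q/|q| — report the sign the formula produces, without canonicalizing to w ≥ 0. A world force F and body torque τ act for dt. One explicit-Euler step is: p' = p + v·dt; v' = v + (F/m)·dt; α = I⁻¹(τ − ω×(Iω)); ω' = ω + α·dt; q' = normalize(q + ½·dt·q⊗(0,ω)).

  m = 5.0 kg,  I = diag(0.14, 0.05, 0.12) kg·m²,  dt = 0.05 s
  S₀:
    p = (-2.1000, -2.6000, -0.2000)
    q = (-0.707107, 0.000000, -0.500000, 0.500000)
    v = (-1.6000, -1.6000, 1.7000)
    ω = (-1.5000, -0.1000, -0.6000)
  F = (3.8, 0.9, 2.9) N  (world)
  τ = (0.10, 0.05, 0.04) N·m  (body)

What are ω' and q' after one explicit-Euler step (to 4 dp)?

gyro term ω×Iω = (0.0042, 0.0180, -0.0135)
α = I⁻¹(τ − ω×Iω) = (0.6843, 0.6400, 0.4458)
ω + α·dt = (-1.4658, -0.0680, -0.5777)
2q̇ = q⊗(0,ω) = (0.2500000, 1.4106605, -0.6792893, -0.3257358)
q' = normalize(q + ½dt·q⊗(0,ω)) = (-0.7003, 0.0352, -0.5166, 0.4915)

ω' = (-1.4658, -0.0680, -0.5777)
q' = (-0.7003, 0.0352, -0.5166, 0.4915)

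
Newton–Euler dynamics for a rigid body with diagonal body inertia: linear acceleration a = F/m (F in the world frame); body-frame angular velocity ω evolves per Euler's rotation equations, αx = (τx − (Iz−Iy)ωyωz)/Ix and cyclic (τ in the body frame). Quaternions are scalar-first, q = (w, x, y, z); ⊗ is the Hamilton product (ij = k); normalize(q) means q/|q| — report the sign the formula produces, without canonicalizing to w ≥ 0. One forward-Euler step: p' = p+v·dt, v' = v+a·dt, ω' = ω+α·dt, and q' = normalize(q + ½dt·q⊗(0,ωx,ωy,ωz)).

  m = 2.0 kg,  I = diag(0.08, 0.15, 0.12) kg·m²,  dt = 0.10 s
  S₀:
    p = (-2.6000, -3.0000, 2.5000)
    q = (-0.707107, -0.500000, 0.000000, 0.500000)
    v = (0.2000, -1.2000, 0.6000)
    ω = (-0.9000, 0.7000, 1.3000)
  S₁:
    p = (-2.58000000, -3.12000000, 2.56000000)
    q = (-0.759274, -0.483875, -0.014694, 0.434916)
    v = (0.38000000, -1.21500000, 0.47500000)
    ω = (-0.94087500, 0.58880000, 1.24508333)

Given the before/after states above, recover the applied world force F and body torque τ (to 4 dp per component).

F = (3.6000, -0.3000, -2.5000)
τ = (-0.0600, -0.1200, -0.1100)

Δω = ω₁−ω₀ = (-0.04087500, -0.11120000, -0.05491667)
precession coupling = (-0.0273, 0.0468, -0.0441)
applied torque τ = (-0.0600, -0.1200, -0.1100)
velocity change Δv = (0.18000000, -0.01500000, -0.12500000)
F = m·Δv/dt = (3.6000, -0.3000, -2.5000)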